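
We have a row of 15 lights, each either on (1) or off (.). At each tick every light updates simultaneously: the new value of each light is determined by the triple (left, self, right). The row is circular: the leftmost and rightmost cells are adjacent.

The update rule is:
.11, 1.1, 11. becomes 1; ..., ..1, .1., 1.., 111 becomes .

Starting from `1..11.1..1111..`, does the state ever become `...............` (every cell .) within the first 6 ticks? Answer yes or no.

yes

...111...1..1..
...1.1.........
....1..........
...............
all cells are . at tick 4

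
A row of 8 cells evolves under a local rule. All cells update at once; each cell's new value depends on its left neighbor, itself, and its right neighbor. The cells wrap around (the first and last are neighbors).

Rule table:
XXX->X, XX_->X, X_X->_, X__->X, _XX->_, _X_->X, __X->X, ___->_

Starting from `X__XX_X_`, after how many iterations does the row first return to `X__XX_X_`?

iteration 1: XXX_X_X_
iteration 2: _XX_X_X_
iteration 3: X_X_X_XX
iteration 4: X_X_X__X
iteration 5: X_X_XXX_
iteration 6: X_X__XX_
iteration 7: X_XXX_X_
iteration 8: X__XX_X_

8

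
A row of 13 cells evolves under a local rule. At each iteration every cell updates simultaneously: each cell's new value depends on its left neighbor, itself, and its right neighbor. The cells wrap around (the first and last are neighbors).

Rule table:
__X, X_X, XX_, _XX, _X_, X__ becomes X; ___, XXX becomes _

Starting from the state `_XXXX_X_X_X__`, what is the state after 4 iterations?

___XXXX__XXXX

XX__XXXXXXXX_
XXXXX______XX
____XX____XX_
___XXXX__XXXX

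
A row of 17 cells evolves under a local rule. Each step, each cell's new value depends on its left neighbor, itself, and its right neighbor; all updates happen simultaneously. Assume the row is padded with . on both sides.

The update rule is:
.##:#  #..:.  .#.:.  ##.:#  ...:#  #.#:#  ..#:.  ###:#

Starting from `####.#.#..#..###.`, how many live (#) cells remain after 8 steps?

#####.#......###.
######..####.###.
######..########.
######..########.  (fixed point — unchanged through step 8)
count of #: 14

14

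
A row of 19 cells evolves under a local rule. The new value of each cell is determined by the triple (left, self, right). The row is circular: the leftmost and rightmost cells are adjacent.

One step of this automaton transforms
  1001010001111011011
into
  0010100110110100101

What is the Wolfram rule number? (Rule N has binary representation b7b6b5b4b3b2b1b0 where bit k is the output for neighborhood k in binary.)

163

position 10: 111 → 1  (bit 7 = 1)
position 0: 110 → 0  (bit 6 = 0)
position 4: 101 → 1  (bit 5 = 1)
position 1: 100 → 0  (bit 4 = 0)
position 9: 011 → 0  (bit 3 = 0)
position 3: 010 → 0  (bit 2 = 0)
position 2: 001 → 1  (bit 1 = 1)
position 7: 000 → 1  (bit 0 = 1)
bits b7..b0 = 10100011 = 163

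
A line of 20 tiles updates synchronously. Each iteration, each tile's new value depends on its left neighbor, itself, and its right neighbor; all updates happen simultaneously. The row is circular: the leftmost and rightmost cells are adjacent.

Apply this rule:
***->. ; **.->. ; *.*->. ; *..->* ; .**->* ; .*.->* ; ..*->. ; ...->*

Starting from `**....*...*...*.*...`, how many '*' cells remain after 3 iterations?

*.***.***.***.*.***.
*.*...*...*...*.*...
*.***.***.***.*.***.
count of *: 14

14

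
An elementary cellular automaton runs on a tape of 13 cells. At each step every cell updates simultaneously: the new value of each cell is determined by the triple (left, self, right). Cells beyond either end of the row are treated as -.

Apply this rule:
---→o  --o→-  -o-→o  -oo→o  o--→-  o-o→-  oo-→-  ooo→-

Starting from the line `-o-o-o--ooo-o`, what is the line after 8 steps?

-o-o-o--o---o
-o-o-o--o-o-o
-o-o-o--o-o-o  (fixed point — unchanged through step 8)

-o-o-o--o-o-o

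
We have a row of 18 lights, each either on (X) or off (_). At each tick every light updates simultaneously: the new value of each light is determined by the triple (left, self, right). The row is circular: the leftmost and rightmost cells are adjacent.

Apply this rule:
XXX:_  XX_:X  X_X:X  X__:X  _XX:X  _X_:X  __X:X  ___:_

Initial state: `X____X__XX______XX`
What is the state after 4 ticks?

___XXXX_XX____XX__

tick 1: XX__XXXXXXX____XX_
tick 2: XXXXX_____XX__XXXX
tick 3: ____XX___XXXXXX___
tick 4: ___XXXX_XX____XX__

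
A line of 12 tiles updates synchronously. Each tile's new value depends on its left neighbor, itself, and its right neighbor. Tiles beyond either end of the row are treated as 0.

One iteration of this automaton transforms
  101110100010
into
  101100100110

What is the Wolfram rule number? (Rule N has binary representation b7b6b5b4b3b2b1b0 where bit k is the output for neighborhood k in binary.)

position 3: 111 → 1  (bit 7 = 1)
position 4: 110 → 0  (bit 6 = 0)
position 1: 101 → 0  (bit 5 = 0)
position 7: 100 → 0  (bit 4 = 0)
position 2: 011 → 1  (bit 3 = 1)
position 0: 010 → 1  (bit 2 = 1)
position 9: 001 → 1  (bit 1 = 1)
position 8: 000 → 0  (bit 0 = 0)
bits b7..b0 = 10001110 = 142

142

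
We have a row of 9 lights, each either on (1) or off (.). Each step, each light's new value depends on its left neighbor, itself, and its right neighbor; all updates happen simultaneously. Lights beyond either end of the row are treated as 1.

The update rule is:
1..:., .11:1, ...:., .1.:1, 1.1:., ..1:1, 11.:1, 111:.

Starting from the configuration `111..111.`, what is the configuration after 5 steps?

..1.11.1.
.11.11.1.
.11.11.1.  (fixed point — unchanged through step 5)

.11.11.1.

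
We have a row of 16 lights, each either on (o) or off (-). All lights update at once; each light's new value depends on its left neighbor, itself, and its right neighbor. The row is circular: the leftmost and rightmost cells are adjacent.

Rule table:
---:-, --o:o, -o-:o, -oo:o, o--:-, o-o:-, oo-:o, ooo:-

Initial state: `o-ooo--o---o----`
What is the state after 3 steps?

o-o-o-oo--oo---o
o-o-o-oo-ooo--oo
o-o-o-oo-o-o-oo-

o-o-o-oo-o-o-oo-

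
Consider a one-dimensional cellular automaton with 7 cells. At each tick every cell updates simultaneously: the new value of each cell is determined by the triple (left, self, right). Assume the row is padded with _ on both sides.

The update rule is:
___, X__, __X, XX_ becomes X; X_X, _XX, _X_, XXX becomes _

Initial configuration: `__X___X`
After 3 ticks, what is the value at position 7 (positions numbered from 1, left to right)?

X

tick 1: XX_XXX_
tick 2: _X___XX
tick 3: X_XXX_X
position 7 holds X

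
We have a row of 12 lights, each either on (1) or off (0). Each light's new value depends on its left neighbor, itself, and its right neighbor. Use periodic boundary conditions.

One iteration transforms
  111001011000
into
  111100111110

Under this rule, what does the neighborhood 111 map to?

At position 1 the neighborhood is 111; the next row has 1 there.

1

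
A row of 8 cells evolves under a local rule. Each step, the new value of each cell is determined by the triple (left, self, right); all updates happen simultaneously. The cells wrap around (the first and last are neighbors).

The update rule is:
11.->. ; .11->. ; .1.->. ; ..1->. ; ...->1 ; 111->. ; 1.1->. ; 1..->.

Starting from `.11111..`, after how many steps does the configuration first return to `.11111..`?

2

.......1
.11111..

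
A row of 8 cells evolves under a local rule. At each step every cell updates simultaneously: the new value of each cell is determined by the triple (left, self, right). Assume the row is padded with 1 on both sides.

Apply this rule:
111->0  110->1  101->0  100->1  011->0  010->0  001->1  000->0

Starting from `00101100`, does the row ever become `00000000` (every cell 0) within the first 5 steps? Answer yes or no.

11000111
01101000
00100101
11011000
01001101
step 5 is 01001101, still not uniform 0

no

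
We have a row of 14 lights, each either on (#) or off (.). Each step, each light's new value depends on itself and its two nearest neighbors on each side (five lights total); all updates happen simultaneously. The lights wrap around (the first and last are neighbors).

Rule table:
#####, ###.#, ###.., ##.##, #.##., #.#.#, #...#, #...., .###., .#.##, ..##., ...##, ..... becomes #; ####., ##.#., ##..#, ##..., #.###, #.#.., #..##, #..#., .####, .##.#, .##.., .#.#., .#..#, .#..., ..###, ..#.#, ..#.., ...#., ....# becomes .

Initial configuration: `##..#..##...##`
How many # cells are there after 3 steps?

.#.....#..##..
...##.....#..#
.###..##......
count of #: 5

5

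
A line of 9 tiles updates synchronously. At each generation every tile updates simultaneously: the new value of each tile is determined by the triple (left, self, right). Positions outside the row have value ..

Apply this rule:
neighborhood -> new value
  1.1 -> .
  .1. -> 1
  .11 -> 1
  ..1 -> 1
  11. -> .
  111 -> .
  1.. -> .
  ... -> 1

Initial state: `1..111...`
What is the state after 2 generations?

1.11...11
1.1..111.

1.1..111.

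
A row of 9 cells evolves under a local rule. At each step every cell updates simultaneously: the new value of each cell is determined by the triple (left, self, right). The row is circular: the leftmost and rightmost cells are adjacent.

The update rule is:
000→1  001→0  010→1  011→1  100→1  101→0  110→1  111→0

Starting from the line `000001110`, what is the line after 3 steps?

110101011

111101011
000101010
110101011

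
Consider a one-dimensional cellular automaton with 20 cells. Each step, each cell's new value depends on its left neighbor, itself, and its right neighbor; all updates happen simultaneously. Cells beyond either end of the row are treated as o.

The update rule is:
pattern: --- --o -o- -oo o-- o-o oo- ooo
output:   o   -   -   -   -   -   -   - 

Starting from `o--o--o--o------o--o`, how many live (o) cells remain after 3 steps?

step 1: -----------oooo-----
step 2: -ooooooooo------ooo-
step 3: -----------oooo-----
count of o: 4

4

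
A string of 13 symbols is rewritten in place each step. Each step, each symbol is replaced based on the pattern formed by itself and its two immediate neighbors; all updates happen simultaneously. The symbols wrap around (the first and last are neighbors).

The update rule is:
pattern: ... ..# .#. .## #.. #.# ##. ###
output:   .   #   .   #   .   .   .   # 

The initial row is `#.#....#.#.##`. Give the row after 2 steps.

......#....##
.....#....##.

.....#....##.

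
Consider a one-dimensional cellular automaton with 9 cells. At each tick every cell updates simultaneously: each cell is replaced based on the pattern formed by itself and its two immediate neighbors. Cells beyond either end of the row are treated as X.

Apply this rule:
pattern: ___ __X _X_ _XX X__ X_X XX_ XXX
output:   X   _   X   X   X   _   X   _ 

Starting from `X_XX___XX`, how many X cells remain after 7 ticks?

X_XXXX_X_
X_X__X_X_
X_XX_X_X_
X_XX_X_X_  (fixed point — unchanged through tick 7)
count of X: 5

5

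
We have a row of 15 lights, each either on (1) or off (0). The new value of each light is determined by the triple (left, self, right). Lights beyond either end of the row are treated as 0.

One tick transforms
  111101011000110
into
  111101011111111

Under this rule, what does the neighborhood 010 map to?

At position 5 the neighborhood is 010; the next row has 1 there.

1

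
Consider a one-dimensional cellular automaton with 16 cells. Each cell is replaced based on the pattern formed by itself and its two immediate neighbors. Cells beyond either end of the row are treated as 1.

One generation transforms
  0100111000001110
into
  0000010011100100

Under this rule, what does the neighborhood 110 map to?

0

At position 6 the neighborhood is 110; the next row has 0 there.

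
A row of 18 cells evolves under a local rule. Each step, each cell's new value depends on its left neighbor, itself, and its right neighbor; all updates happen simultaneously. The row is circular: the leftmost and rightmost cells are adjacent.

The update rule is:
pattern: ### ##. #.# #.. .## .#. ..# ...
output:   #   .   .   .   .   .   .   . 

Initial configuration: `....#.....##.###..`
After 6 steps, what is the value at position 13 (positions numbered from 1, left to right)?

.

step 1: ..............#...
step 2: ..................
step 3: ..................  (fixed point — unchanged through step 6)
position 13 holds .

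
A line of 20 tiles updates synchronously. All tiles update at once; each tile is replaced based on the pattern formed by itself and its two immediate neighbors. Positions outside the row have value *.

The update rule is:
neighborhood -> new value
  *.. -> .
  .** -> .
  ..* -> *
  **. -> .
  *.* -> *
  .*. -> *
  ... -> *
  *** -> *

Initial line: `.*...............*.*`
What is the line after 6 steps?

**.****************.
*.*.**************.*
.***.************.*.
*.*.*.**********.***
.*****.********.*.**
*.***.*.******.***.*

*.***.*.******.***.*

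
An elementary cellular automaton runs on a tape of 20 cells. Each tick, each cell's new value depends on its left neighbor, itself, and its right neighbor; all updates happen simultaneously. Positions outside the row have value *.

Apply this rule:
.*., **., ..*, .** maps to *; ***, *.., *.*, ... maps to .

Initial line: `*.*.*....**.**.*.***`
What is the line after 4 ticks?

*.*.*.*.*.*.**.*.*.*

tick 1: *.*.*...***.**.*.*..
tick 2: *.*.*..**.*.**.*.*.*
tick 3: *.*.*.***.*.**.*.*.*
tick 4: *.*.*.*.*.*.**.*.*.*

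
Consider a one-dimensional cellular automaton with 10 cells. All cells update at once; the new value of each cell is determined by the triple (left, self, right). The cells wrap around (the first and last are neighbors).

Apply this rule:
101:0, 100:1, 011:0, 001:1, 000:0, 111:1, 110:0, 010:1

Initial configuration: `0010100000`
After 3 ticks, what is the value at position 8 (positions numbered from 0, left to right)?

0110110000
1000001000
1100011101
position 8 holds 0

0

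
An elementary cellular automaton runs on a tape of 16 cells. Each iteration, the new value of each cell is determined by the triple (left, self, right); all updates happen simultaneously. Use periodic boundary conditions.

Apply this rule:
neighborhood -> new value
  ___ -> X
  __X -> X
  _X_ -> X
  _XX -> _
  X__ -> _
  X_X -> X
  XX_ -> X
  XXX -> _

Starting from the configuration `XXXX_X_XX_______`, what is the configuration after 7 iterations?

___XXXX_X_XXXXXX
_XX___XXXX_____X
X_X_XX___X_XXXXX
XXXX_X_XXXX_____
___XXXX___X_XXXX
_XX___X_XXXX___X
X_X_XXXX___X_XXX

X_X_XXXX___X_XXX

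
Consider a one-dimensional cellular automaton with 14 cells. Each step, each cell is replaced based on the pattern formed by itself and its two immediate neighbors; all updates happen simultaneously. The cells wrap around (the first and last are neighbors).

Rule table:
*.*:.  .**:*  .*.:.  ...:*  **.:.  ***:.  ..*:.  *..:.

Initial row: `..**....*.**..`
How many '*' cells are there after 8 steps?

8

*.*..**...*..*
.....*..*....*
.***......**..
.*...****.*..*
...*.*........
**.....*******
...***.*......
**.*.....*****
count of *: 8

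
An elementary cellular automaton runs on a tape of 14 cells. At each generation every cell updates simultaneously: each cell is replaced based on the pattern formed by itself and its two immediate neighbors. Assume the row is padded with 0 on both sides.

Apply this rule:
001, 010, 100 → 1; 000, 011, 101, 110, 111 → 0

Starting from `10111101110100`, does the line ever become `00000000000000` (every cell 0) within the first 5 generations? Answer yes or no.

no

generation 1: 10000000000110
generation 2: 11000000001001
generation 3: 00100000011111
generation 4: 01110000100000
generation 5: 10001001110000
generation 5 is 10001001110000, still not uniform 0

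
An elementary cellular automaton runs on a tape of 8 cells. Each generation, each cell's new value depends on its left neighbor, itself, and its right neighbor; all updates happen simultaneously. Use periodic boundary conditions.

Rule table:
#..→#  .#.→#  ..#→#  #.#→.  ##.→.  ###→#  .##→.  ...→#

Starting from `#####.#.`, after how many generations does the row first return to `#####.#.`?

4

.###..#.
#.#.####
..#..###
#####.#.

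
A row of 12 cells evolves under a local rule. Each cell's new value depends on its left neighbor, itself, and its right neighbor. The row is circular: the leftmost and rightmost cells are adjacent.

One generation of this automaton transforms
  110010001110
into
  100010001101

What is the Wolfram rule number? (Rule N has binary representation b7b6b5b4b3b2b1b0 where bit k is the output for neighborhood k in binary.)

position 9: 111 → 1  (bit 7 = 1)
position 1: 110 → 0  (bit 6 = 0)
position 11: 101 → 1  (bit 5 = 1)
position 2: 100 → 0  (bit 4 = 0)
position 0: 011 → 1  (bit 3 = 1)
position 4: 010 → 1  (bit 2 = 1)
position 3: 001 → 0  (bit 1 = 0)
position 6: 000 → 0  (bit 0 = 0)
bits b7..b0 = 10101100 = 172

172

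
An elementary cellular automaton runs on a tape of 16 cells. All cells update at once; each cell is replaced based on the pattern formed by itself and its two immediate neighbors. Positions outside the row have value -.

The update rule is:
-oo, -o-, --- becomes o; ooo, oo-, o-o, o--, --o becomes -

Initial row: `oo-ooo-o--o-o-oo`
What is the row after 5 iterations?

o--o---o--o-o-o-
o--o-o-o--o-o-o-
o--o-o-o--o-o-o-  (fixed point — unchanged through iteration 5)

o--o-o-o--o-o-o-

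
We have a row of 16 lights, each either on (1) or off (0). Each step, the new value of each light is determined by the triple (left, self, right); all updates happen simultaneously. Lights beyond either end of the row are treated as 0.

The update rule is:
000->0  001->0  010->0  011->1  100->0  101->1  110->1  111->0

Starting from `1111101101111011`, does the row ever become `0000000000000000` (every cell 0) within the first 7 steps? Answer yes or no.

1000111111001111
0000100001001001
0000000000000000
all cells are 0 at step 3

yes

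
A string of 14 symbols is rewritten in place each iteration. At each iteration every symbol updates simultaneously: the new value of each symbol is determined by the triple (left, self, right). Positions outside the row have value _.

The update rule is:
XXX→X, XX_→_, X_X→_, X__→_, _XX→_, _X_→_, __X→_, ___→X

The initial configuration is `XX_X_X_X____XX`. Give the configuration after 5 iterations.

_________XX___
XXXXXXXX____XX
_XXXXXX__XX___
__XXXX______XX
X__XX__XXXX___

X__XX__XXXX___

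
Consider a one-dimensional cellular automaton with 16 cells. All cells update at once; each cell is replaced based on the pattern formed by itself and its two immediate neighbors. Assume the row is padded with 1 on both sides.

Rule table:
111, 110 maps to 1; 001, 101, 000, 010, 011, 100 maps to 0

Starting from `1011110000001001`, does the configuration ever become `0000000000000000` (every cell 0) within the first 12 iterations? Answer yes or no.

no

1001110000000000
1000110000000000
1000010000000000
1000000000000000
1000000000000000  (fixed point — unchanged through iteration 12)
iteration 12 is 1000000000000000, still not uniform 0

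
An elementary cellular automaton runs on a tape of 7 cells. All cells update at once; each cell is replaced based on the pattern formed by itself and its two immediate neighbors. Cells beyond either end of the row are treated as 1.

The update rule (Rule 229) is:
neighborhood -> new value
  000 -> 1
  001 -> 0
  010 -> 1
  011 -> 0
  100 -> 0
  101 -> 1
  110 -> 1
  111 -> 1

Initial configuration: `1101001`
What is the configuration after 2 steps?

1111010

1111000
1111010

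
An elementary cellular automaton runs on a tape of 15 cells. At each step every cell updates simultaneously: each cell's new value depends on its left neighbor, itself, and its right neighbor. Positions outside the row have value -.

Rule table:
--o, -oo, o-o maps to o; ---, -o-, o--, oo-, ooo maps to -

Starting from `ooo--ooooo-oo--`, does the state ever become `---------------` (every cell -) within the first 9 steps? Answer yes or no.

no

o---oo----oo---
---oo----oo----
--oo----oo-----
-oo----oo------
oo----oo-------
o----oo--------
----oo---------
---oo----------
--oo-----------
step 9 is --oo-----------, still not uniform -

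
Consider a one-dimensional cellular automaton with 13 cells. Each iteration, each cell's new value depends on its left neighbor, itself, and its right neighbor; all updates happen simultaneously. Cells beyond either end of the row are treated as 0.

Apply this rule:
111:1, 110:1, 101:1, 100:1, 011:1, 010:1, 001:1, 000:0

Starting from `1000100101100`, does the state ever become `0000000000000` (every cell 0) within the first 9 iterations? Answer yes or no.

1101111111110
1111111111111
1111111111111  (fixed point — unchanged through iteration 9)
iteration 9 is 1111111111111, still not uniform 0

no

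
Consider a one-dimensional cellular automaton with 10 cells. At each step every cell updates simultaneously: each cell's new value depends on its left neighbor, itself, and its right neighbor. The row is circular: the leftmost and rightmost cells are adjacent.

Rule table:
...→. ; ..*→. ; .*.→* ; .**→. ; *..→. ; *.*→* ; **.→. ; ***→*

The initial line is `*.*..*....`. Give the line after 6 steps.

***..*....
.*...*....
.*...*....  (fixed point — unchanged through step 6)

.*...*....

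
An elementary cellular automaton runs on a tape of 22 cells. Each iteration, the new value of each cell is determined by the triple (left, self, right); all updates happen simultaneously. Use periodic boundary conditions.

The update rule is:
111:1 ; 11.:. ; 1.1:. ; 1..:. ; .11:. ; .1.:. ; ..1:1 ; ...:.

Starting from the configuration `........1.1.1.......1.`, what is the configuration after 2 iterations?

......1...........1...

.......1...........1..
......1...........1...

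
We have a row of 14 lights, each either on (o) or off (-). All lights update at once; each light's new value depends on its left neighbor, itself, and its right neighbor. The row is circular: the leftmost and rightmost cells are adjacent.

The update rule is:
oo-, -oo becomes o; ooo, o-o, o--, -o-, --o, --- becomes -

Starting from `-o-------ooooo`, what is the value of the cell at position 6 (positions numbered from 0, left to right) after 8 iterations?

---------o---o
--------------
--------------  (fixed point — unchanged through iteration 8)
position 6 holds -

-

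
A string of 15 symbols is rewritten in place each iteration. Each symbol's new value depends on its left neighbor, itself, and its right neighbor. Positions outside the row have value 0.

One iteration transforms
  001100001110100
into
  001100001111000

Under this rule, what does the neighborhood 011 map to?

At position 2 the neighborhood is 011; the next row has 1 there.

1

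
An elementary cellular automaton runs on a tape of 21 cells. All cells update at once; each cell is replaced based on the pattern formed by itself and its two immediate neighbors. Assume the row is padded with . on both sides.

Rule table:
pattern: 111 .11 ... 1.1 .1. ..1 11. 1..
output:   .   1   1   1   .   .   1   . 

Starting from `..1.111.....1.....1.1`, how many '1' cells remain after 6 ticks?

tick 1: 1..11.1.111...111..1.
tick 2: ...111.11.1.1.1.1....
tick 3: 11.1.11111.1.1.1..111
tick 4: 111.11...11.1.1...1.1
tick 5: 1.1111.1.111.1..1..1.
tick 6: .11..11.11.11........
count of 1: 8

8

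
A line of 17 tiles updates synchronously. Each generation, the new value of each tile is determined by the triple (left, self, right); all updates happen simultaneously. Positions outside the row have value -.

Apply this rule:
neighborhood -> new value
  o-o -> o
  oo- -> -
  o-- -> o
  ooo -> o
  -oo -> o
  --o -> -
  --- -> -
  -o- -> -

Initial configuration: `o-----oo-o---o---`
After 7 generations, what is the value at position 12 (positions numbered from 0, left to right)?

-o----o-o-o---o--
--o----o-o-o---o-
---o----o-o-o---o
----o----o-o-o---
-----o----o-o-o--
------o----o-o-o-
-------o----o-o-o
position 12 holds o

o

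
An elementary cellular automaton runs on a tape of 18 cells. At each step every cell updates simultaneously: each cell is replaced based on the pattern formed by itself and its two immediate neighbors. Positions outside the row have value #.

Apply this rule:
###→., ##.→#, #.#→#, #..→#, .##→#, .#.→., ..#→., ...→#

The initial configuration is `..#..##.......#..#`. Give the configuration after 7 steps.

..##.##.#########.

step 1: #..#.########..#.#
step 2: ##..##......##..##
step 3: .##.#######.###.#.
step 4: #####.....###.##.#
step 5: ....#####.#.######
step 6: ###.#...##.##.....
step 7: ..##.##.#########.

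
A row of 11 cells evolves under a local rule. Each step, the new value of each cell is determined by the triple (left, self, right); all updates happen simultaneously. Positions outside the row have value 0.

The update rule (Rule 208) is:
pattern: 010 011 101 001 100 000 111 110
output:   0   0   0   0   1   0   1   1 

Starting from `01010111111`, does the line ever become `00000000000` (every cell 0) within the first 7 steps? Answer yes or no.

yes

00000011111
00000001111
00000000111
00000000011
00000000001
00000000000
all cells are 0 at step 6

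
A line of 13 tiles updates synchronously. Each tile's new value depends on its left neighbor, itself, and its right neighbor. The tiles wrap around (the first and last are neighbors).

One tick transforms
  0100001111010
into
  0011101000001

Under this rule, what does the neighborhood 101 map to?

0

At position 10 the neighborhood is 101; the next row has 0 there.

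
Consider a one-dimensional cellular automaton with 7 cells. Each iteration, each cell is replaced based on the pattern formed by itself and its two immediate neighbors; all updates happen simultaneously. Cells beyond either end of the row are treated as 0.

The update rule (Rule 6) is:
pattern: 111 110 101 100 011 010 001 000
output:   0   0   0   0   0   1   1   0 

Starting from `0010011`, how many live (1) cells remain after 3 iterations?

0110100
1000100
1001100
count of 1: 3

3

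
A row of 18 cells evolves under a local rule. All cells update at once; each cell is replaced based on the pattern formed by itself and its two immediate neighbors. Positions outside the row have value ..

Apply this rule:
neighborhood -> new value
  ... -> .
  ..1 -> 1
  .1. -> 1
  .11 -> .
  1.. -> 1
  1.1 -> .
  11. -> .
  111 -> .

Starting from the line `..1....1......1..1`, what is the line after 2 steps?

.111..111....11111
1...11...1..1.....

1...11...1..1.....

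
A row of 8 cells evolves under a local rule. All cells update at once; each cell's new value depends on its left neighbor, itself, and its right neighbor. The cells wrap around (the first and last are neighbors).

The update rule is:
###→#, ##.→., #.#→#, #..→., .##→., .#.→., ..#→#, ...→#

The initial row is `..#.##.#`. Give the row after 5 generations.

.#.#..#.
#.#..#..
.#..#..#
#..#..#.
..#..#.#

..#..#.#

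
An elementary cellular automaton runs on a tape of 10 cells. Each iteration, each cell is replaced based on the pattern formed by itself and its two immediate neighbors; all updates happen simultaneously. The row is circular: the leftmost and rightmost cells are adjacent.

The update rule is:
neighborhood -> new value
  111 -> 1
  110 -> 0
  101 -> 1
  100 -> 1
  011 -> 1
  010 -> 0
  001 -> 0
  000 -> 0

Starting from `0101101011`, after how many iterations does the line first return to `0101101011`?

5

1011010110
0110101101
1101011010
1010110101
0101101011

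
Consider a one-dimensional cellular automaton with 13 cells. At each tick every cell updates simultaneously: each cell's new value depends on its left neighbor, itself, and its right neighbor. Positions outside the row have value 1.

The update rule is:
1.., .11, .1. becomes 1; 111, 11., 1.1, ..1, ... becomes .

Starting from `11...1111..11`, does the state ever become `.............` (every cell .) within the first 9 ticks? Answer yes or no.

tick 1: ..1..1...1.1.
tick 2: 1.11.11..1.1.
tick 3: ..1..1.1.1.1.
tick 4: 1.11.1.1.1.1.
tick 5: ..1..1.1.1.1.  (repeats tick 3; period 2)
tick 9: ..1..1.1.1.1.
tick 9 is ..1..1.1.1.1., still not uniform .

no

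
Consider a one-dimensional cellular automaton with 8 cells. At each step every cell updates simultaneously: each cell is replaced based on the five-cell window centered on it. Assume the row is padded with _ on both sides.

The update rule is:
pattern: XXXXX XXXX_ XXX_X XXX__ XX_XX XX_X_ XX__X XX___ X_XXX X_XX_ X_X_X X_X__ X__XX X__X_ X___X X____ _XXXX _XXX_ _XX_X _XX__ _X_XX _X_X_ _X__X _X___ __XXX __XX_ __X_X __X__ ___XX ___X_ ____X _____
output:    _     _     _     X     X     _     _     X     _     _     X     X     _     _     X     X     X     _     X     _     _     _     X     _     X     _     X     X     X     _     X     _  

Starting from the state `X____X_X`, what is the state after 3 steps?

XX_X_X_X

X_XX_X_X
X__X_X_X
XX_X_X_X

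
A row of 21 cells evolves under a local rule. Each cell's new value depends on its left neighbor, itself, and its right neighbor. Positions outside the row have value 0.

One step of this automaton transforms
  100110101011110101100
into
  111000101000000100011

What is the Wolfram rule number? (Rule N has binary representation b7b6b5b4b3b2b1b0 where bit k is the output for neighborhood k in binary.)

23

position 11: 111 → 0  (bit 7 = 0)
position 4: 110 → 0  (bit 6 = 0)
position 5: 101 → 0  (bit 5 = 0)
position 1: 100 → 1  (bit 4 = 1)
position 3: 011 → 0  (bit 3 = 0)
position 0: 010 → 1  (bit 2 = 1)
position 2: 001 → 1  (bit 1 = 1)
position 20: 000 → 1  (bit 0 = 1)
bits b7..b0 = 00010111 = 23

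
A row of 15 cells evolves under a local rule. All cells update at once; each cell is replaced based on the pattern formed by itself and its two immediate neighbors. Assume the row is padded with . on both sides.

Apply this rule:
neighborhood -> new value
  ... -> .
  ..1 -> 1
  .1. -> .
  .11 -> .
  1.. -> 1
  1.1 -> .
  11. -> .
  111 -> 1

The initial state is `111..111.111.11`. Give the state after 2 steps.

1......1.1.1...

.1.11.1...1....
1......1.1.1...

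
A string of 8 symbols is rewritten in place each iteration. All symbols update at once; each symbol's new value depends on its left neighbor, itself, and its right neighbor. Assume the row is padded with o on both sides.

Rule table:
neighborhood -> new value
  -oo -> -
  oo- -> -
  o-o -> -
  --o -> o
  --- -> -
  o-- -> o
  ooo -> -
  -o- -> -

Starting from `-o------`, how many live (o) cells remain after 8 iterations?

iteration 1: --o----o
iteration 2: oo-o--o-
iteration 3: ----oo--
iteration 4: o--o--oo
iteration 5: -oo-oo--
iteration 6: ------oo
iteration 7: o----o--
iteration 8: -o--o-oo
count of o: 4

4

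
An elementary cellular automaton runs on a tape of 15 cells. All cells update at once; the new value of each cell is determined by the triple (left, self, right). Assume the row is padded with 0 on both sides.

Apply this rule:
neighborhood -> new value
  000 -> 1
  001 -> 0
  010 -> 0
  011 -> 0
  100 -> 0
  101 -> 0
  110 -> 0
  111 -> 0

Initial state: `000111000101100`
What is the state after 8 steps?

110000010000001
000111000111100
110000010000001  (repeats step 1; period 2)
step 8: 000111000111100

000111000111100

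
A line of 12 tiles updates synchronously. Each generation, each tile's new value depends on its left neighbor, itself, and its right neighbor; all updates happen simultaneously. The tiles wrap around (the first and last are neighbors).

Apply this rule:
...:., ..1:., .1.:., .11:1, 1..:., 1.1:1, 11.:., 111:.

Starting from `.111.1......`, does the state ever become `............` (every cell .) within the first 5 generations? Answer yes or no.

.1..1.......
............
all cells are . at generation 2

yes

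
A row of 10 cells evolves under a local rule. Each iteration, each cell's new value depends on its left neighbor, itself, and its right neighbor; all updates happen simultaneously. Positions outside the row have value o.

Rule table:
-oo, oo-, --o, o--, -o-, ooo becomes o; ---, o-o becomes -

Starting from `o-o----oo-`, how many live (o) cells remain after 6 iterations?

o-oo--ooo-
o-ooooooo-
o-ooooooo-  (fixed point — unchanged through iteration 6)
count of o: 8

8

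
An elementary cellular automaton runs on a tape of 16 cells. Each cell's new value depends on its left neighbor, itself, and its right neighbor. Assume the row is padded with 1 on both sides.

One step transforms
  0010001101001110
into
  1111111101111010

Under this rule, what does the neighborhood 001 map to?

1

At position 1 the neighborhood is 001; the next row has 1 there.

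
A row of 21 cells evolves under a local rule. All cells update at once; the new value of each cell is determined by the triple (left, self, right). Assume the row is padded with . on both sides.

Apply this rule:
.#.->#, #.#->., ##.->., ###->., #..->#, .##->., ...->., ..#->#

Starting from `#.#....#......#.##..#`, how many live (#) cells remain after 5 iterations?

5

#.##..###....##...###
#...##...#..#..#.#...
##.#..#.########.##..
...####............#.
..#....#..........###
count of #: 5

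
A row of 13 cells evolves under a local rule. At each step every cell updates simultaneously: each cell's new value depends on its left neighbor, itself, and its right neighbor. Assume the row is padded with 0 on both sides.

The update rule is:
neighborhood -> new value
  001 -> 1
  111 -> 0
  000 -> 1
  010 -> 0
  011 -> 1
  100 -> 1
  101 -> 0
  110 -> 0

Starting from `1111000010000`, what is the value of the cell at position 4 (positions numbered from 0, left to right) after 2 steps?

1

step 1: 1000111101111
step 2: 0111100001000
position 4 holds 1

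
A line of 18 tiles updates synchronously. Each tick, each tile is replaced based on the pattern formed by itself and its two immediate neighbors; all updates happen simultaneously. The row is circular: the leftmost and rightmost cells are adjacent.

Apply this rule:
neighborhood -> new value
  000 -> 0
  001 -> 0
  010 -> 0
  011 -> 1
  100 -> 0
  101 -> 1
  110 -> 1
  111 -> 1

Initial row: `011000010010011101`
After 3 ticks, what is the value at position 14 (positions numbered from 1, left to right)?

111000000000011110
111000000000011111
111000000000011111
position 14 holds 1

1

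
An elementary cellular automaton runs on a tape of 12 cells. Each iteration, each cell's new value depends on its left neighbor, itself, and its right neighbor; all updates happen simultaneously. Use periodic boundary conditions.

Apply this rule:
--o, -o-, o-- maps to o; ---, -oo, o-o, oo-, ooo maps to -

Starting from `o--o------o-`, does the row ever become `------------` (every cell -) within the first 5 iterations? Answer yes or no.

ooooo----oo-
-----o--o---
----oooooo--
---o------o-
--ooo----ooo
iteration 5 is --ooo----ooo, still not uniform -

no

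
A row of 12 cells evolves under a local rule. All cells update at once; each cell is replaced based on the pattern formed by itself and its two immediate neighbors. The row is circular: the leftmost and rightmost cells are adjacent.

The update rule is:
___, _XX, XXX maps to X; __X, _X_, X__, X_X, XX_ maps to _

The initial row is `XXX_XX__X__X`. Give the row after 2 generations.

X_____XXXX_X

generation 1: XX__X______X
generation 2: X_____XXXX_X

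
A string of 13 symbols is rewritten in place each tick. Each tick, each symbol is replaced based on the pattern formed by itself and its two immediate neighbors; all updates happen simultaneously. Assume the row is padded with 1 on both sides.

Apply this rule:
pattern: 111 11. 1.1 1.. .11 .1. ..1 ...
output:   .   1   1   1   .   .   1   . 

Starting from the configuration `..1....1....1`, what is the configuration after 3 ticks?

11.1..1.1..1.
.11.11.1.11.1
1.11.11.1.11.

1.11.11.1.11.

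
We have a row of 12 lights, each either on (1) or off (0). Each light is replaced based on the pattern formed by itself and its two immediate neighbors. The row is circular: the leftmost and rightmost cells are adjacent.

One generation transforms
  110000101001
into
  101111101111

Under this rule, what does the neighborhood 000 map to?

1

At position 3 the neighborhood is 000; the next row has 1 there.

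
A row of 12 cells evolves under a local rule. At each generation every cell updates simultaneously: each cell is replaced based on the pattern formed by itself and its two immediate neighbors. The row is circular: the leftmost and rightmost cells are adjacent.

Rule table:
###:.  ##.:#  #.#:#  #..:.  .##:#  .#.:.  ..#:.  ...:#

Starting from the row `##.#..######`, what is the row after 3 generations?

generation 1: .##...#.....
generation 2: .##.#...####
generation 3: ####..#.#..#

####..#.#..#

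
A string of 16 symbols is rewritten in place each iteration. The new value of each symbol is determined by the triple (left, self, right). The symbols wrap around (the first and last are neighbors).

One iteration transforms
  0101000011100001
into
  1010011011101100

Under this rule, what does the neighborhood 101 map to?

At position 0 the neighborhood is 101; the next row has 1 there.

1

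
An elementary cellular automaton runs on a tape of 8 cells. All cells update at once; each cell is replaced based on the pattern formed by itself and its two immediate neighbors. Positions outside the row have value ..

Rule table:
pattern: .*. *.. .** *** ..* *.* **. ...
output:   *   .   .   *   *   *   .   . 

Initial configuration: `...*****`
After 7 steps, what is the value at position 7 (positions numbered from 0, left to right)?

step 1: ..*.***.
step 2: .***.*..
step 3: *.*.**..
step 4: ****....
step 5: .**.....
step 6: *.......
step 7: *.......
position 7 holds .

.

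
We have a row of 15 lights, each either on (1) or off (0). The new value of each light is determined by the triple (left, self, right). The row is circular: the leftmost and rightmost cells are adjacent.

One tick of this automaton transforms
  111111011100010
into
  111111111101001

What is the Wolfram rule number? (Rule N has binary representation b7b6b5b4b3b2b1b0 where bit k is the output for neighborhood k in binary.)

233

position 1: 111 → 1  (bit 7 = 1)
position 5: 110 → 1  (bit 6 = 1)
position 6: 101 → 1  (bit 5 = 1)
position 10: 100 → 0  (bit 4 = 0)
position 0: 011 → 1  (bit 3 = 1)
position 13: 010 → 0  (bit 2 = 0)
position 12: 001 → 0  (bit 1 = 0)
position 11: 000 → 1  (bit 0 = 1)
bits b7..b0 = 11101001 = 233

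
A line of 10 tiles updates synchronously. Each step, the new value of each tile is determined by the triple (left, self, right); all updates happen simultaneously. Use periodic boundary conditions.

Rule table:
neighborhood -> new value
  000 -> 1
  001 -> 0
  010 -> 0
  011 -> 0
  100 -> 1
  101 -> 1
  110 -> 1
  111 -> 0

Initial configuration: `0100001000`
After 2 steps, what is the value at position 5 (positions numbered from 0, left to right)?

step 1: 0011100111
step 2: 1000110001
position 5 holds 1

1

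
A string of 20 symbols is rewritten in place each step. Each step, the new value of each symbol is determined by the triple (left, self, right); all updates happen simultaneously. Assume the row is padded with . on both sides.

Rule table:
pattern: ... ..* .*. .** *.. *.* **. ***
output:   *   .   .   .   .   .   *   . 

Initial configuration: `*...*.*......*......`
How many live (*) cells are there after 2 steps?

7

..*.....****...*****
*...***....*.*.....*
count of *: 7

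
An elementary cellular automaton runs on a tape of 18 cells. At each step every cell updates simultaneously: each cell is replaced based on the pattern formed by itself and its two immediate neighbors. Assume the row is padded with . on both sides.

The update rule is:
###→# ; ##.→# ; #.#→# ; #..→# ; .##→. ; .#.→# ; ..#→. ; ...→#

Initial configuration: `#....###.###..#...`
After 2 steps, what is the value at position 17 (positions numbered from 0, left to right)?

step 1: ####..###.###.####
step 2: .####..###.###.###
position 17 holds #

#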